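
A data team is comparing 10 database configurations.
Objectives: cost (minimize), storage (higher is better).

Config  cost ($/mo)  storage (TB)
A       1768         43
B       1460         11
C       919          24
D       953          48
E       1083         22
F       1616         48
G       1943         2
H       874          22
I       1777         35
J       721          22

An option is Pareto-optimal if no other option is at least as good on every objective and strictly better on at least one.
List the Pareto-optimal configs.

C, D, J

A: dominated by D (cost 953≤1768, storage 48≥43).
B: dominated by C (cost 919≤1460, storage 24≥11).
C: not dominated.
D: not dominated.
E: dominated by C (cost 919≤1083, storage 24≥22).
F: dominated by D (cost 953≤1616, storage 48≥48).
G: dominated by A (cost 1768≤1943, storage 43≥2).
H: dominated by J (cost 721≤874, storage 22≥22).
I: dominated by A (cost 1768≤1777, storage 43≥35).
J: not dominated (best cost).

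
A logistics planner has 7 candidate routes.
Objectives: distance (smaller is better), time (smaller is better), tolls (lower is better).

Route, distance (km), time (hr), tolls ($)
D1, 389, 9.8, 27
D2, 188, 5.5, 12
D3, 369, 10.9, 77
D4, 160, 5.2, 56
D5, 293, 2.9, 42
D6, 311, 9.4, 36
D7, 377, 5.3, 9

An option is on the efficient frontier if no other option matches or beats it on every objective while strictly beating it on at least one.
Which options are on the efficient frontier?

D2, D4, D5, D7

D1: dominated by D2 (distance 188≤389, time 5.5≤9.8, tolls 12≤27).
D2: not dominated.
D3: dominated by D2 (distance 188≤369, time 5.5≤10.9, tolls 12≤77).
D4: not dominated (best distance).
D5: not dominated (best time).
D6: dominated by D2 (distance 188≤311, time 5.5≤9.4, tolls 12≤36).
D7: not dominated (best tolls).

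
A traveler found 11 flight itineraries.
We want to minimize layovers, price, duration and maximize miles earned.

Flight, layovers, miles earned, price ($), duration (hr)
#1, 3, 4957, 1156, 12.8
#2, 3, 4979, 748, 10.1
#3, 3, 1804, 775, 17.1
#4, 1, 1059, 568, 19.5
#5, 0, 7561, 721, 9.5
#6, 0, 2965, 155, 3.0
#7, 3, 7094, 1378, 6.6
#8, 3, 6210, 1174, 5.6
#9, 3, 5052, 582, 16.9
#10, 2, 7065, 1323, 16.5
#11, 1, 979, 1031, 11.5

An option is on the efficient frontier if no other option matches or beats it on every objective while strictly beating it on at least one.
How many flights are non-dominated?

#1: dominated by #2 (layovers 3≤3, miles earned 4979≥4957, price 748≤1156, duration 10.1≤12.8).
#2: dominated by #5 (layovers 0≤3, miles earned 7561≥4979, price 721≤748, duration 9.5≤10.1).
#3: dominated by #2 (layovers 3≤3, miles earned 4979≥1804, price 748≤775, duration 10.1≤17.1).
#4: dominated by #6 (layovers 0≤1, miles earned 2965≥1059, price 155≤568, duration 3.0≤19.5).
#5: not dominated (best miles earned).
#6: not dominated (best price).
#7: not dominated.
#8: not dominated.
#9: not dominated.
#10: dominated by #5 (layovers 0≤2, miles earned 7561≥7065, price 721≤1323, duration 9.5≤16.5).
#11: dominated by #5 (layovers 0≤1, miles earned 7561≥979, price 721≤1031, duration 9.5≤11.5).
Pareto-optimal: #5, #6, #7, #8, #9 → 5.

5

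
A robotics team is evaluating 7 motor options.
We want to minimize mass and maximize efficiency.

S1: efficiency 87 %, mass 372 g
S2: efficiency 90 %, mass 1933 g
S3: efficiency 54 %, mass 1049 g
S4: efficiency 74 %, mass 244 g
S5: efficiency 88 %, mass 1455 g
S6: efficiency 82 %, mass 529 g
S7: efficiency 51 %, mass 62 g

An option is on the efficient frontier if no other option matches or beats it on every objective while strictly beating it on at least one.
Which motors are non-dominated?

S1: not dominated.
S2: not dominated (best efficiency).
S3: dominated by S1 (efficiency 87≥54, mass 372≤1049).
S4: not dominated.
S5: not dominated.
S6: dominated by S1 (efficiency 87≥82, mass 372≤529).
S7: not dominated (best mass).

S1, S2, S4, S5, S7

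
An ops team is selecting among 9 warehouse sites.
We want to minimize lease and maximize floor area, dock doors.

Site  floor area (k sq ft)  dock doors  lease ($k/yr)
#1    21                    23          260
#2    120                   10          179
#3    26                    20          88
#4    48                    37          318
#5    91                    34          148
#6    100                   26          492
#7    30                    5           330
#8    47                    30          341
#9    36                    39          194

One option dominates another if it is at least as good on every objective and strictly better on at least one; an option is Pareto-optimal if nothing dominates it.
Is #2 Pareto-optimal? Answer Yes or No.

Yes

#1: worse on floor area (21 vs 120).
#3: worse on floor area (26 vs 120).
#4: worse on floor area (48 vs 120).
#5: worse on floor area (91 vs 120).
#6: worse on floor area (100 vs 120).
#7: worse on floor area (30 vs 120).
#8: worse on floor area (47 vs 120).
#9: worse on floor area (36 vs 120).
No option is at least as good as #2 on every objective and strictly better on one.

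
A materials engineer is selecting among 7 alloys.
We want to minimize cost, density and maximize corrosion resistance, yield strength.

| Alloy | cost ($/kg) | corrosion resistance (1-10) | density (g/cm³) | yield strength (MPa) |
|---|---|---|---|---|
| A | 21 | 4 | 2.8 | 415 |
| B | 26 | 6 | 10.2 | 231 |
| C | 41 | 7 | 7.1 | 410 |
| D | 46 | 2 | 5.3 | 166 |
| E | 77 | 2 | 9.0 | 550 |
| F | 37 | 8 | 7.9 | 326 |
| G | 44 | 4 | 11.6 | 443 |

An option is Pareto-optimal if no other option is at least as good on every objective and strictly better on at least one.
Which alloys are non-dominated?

A, B, C, E, F, G

A: not dominated (best cost).
B: not dominated.
C: not dominated.
D: dominated by A (cost 21≤46, corrosion resistance 4≥2, density 2.8≤5.3, yield strength 415≥166).
E: not dominated (best yield strength).
F: not dominated (best corrosion resistance).
G: not dominated.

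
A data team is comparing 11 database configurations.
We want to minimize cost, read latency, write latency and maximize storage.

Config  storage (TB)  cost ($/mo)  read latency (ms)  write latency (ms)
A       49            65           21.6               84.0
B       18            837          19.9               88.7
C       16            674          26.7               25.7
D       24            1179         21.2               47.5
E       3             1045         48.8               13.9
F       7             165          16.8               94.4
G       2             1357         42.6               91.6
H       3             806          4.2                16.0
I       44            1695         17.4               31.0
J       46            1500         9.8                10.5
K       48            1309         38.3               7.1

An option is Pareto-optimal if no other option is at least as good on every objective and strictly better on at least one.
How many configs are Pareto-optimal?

A: not dominated (best storage).
B: not dominated.
C: not dominated.
D: not dominated.
E: not dominated.
F: not dominated.
G: dominated by A (storage 49≥2, cost 65≤1357, read latency 21.6≤42.6, write latency 84.0≤91.6).
H: not dominated (best read latency).
I: dominated by J (storage 46≥44, cost 1500≤1695, read latency 9.8≤17.4, write latency 10.5≤31.0).
J: not dominated.
K: not dominated (best write latency).
Pareto-optimal: A, B, C, D, E, F, H, J, K → 9.

9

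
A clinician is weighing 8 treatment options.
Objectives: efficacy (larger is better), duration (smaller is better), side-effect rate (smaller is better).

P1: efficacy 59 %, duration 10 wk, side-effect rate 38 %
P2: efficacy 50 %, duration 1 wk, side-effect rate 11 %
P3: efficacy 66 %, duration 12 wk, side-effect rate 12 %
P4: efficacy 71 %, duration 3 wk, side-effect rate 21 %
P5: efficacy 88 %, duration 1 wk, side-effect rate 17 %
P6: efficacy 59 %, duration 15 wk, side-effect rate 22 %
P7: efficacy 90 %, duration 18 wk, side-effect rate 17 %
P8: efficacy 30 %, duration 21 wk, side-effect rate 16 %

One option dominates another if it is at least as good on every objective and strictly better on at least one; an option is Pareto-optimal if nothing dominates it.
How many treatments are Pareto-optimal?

4

P1: dominated by P4 (efficacy 71≥59, duration 3≤10, side-effect rate 21≤38).
P2: not dominated (best side-effect rate).
P3: not dominated.
P4: dominated by P5 (efficacy 88≥71, duration 1≤3, side-effect rate 17≤21).
P5: not dominated.
P6: dominated by P3 (efficacy 66≥59, duration 12≤15, side-effect rate 12≤22).
P7: not dominated (best efficacy).
P8: dominated by P2 (efficacy 50≥30, duration 1≤21, side-effect rate 11≤16).
Pareto-optimal: P2, P3, P5, P7 → 4.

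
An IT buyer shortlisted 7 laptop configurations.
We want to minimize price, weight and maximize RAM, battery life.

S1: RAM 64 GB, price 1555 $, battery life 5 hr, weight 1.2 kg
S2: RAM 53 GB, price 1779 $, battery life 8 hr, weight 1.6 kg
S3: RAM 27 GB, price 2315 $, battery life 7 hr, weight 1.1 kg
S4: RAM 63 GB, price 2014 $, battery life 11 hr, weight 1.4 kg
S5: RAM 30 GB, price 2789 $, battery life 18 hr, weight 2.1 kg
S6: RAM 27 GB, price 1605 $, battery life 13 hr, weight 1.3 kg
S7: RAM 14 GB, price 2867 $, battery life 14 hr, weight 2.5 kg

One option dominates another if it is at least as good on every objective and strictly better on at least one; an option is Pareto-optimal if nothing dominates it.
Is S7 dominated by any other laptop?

Yes

S5 vs S7: RAM 30≥14, price 2789≤2867, battery life 18≥14, weight 2.1≤2.5 — S5 is at least as good on every objective and strictly better on at least one, so S5 dominates S7.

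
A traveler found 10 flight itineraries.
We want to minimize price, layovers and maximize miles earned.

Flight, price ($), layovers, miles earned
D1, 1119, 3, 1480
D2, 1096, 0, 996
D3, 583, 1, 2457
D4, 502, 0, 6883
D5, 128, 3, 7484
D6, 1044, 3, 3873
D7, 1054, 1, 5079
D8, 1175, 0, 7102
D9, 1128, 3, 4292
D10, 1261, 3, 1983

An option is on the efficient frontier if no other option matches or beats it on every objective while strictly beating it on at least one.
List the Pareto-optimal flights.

D4, D5, D8

D1: dominated by D3 (price 583≤1119, layovers 1≤3, miles earned 2457≥1480).
D2: dominated by D4 (price 502≤1096, layovers 0≤0, miles earned 6883≥996).
D3: dominated by D4 (price 502≤583, layovers 0≤1, miles earned 6883≥2457).
D4: not dominated.
D5: not dominated (best price).
D6: dominated by D4 (price 502≤1044, layovers 0≤3, miles earned 6883≥3873).
D7: dominated by D4 (price 502≤1054, layovers 0≤1, miles earned 6883≥5079).
D8: not dominated.
D9: dominated by D4 (price 502≤1128, layovers 0≤3, miles earned 6883≥4292).
D10: dominated by D3 (price 583≤1261, layovers 1≤3, miles earned 2457≥1983).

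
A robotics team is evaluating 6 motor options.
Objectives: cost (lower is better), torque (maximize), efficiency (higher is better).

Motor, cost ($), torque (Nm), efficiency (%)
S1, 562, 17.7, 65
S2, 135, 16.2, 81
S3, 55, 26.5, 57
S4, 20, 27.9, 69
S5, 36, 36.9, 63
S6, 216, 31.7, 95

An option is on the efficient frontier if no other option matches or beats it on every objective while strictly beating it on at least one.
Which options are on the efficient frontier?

S1: dominated by S4 (cost 20≤562, torque 27.9≥17.7, efficiency 69≥65).
S2: not dominated.
S3: dominated by S4 (cost 20≤55, torque 27.9≥26.5, efficiency 69≥57).
S4: not dominated (best cost).
S5: not dominated (best torque).
S6: not dominated (best efficiency).

S2, S4, S5, S6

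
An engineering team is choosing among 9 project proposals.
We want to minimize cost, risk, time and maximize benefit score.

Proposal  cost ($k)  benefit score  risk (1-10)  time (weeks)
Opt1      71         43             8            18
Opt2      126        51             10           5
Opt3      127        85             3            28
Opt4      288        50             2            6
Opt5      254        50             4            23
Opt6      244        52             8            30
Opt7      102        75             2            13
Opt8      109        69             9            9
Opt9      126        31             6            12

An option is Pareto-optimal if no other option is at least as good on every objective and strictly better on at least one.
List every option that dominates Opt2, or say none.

none

Opt1: worse on benefit score (43 vs 51).
Opt3: worse on cost (127 vs 126).
Opt4: worse on cost (288 vs 126).
Opt5: worse on cost (254 vs 126).
Opt6: worse on cost (244 vs 126).
Opt7: worse on time (13 vs 5).
Opt8: worse on time (9 vs 5).
Opt9: worse on benefit score (31 vs 51).
No option dominates Opt2.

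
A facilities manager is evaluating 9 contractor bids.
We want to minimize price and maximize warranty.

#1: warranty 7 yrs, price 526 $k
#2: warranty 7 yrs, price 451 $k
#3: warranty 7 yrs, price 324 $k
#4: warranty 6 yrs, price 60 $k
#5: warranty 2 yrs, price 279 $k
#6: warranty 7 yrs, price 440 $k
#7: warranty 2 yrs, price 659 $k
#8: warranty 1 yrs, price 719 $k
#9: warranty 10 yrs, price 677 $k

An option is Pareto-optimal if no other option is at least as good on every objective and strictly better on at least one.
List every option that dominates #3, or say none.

#1: worse on price (526 vs 324).
#2: worse on price (451 vs 324).
#4: worse on warranty (6 vs 7).
#5: worse on warranty (2 vs 7).
#6: worse on price (440 vs 324).
#7: worse on warranty (2 vs 7).
#8: worse on warranty (1 vs 7).
#9: worse on price (677 vs 324).
No option dominates #3.

none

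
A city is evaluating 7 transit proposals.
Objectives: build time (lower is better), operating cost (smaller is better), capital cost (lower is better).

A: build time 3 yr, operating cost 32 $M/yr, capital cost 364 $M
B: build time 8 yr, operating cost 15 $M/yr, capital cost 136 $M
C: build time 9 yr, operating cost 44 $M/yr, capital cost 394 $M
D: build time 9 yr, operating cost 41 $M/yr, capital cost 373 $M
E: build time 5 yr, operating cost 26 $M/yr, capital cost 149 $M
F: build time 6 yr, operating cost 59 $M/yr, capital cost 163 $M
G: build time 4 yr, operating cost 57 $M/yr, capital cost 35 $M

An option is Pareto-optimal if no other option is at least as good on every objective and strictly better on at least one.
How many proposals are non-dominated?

A: not dominated (best build time).
B: not dominated (best operating cost).
C: dominated by A (build time 3≤9, operating cost 32≤44, capital cost 364≤394).
D: dominated by A (build time 3≤9, operating cost 32≤41, capital cost 364≤373).
E: not dominated.
F: dominated by E (build time 5≤6, operating cost 26≤59, capital cost 149≤163).
G: not dominated (best capital cost).
Pareto-optimal: A, B, E, G → 4.

4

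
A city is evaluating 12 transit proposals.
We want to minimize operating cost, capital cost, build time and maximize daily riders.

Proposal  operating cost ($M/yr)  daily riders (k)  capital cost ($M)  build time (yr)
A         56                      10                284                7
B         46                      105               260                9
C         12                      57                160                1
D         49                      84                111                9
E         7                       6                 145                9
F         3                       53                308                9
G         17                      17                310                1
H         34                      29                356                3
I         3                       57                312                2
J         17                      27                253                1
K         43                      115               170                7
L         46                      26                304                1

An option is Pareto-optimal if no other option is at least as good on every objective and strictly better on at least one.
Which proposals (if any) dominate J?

C: operating cost 12≤17, daily riders 57≥27, capital cost 160≤253, build time 1≤1 — dominates J.
Others (A, B, D, E, F, G, H, I, K, L) are each worse than J on at least one objective.

C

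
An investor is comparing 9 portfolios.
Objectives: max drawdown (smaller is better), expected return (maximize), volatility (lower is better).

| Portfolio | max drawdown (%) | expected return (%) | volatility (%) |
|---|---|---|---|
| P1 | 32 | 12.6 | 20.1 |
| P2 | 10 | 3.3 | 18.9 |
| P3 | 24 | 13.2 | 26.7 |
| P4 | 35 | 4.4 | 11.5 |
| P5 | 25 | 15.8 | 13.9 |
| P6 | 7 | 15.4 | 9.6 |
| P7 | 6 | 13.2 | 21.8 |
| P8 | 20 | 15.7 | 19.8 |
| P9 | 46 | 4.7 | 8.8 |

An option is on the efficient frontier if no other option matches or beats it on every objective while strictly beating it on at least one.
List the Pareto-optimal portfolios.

P5, P6, P7, P8, P9

P1: dominated by P5 (max drawdown 25≤32, expected return 15.8≥12.6, volatility 13.9≤20.1).
P2: dominated by P6 (max drawdown 7≤10, expected return 15.4≥3.3, volatility 9.6≤18.9).
P3: dominated by P6 (max drawdown 7≤24, expected return 15.4≥13.2, volatility 9.6≤26.7).
P4: dominated by P6 (max drawdown 7≤35, expected return 15.4≥4.4, volatility 9.6≤11.5).
P5: not dominated (best expected return).
P6: not dominated.
P7: not dominated (best max drawdown).
P8: not dominated.
P9: not dominated (best volatility).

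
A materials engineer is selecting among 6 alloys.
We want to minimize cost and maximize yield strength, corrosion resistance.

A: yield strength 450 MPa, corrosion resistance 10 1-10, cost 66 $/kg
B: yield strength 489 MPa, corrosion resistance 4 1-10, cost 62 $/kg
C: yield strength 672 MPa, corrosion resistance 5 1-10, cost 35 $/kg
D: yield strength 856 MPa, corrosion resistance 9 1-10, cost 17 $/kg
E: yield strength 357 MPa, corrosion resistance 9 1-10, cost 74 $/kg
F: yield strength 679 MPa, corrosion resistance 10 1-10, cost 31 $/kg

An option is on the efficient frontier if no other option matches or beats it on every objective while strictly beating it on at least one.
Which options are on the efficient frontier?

D, F

A: dominated by F (yield strength 679≥450, corrosion resistance 10≥10, cost 31≤66).
B: dominated by C (yield strength 672≥489, corrosion resistance 5≥4, cost 35≤62).
C: dominated by D (yield strength 856≥672, corrosion resistance 9≥5, cost 17≤35).
D: not dominated (best yield strength).
E: dominated by A (yield strength 450≥357, corrosion resistance 10≥9, cost 66≤74).
F: not dominated.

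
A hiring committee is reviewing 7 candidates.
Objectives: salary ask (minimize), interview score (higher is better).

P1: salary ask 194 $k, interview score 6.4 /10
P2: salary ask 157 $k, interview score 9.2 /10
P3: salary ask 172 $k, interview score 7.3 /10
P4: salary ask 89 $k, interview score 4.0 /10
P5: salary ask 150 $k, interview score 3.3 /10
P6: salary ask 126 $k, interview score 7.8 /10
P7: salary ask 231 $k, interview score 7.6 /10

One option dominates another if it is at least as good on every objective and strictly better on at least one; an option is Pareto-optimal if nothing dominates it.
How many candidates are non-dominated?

3

P1: dominated by P2 (salary ask 157≤194, interview score 9.2≥6.4).
P2: not dominated (best interview score).
P3: dominated by P2 (salary ask 157≤172, interview score 9.2≥7.3).
P4: not dominated (best salary ask).
P5: dominated by P4 (salary ask 89≤150, interview score 4.0≥3.3).
P6: not dominated.
P7: dominated by P2 (salary ask 157≤231, interview score 9.2≥7.6).
Pareto-optimal: P2, P4, P6 → 3.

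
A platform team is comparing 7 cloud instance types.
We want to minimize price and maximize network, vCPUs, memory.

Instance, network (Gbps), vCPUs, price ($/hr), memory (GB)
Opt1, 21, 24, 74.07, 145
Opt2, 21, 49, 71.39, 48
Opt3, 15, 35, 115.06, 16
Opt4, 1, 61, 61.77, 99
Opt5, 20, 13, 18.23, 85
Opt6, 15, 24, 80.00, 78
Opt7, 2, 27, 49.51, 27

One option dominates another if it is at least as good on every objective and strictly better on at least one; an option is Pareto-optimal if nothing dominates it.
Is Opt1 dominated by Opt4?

No

Opt4 vs Opt1: Opt4 is worse on network (1 vs 21), so it does not dominate Opt1.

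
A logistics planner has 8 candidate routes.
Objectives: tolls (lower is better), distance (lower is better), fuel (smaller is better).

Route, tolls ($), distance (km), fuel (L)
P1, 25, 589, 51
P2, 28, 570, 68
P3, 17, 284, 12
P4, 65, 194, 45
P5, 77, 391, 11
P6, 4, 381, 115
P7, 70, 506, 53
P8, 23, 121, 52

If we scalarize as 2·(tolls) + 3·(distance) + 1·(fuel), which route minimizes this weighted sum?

P8

P1: 2·25 + 3·589 + 1·51 = 1868
P2: 2·28 + 3·570 + 1·68 = 1834
P3: 2·17 + 3·284 + 1·12 = 898
P4: 2·65 + 3·194 + 1·45 = 757
P5: 2·77 + 3·391 + 1·11 = 1338
P6: 2·4 + 3·381 + 1·115 = 1266
P7: 2·70 + 3·506 + 1·53 = 1711
P8: 2·23 + 3·121 + 1·52 = 461
Lowest: P8 at 461.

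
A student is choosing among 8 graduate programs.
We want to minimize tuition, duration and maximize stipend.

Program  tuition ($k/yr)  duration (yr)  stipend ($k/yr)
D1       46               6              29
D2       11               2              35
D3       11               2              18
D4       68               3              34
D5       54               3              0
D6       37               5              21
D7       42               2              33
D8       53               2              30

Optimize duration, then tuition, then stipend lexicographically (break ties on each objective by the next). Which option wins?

First minimize duration: best is 2, kept {D2, D3, D7, D8}.
Then minimize tuition: best is 11, kept {D2, D3}.
Then maximize stipend: best is 35, kept {D2}.

D2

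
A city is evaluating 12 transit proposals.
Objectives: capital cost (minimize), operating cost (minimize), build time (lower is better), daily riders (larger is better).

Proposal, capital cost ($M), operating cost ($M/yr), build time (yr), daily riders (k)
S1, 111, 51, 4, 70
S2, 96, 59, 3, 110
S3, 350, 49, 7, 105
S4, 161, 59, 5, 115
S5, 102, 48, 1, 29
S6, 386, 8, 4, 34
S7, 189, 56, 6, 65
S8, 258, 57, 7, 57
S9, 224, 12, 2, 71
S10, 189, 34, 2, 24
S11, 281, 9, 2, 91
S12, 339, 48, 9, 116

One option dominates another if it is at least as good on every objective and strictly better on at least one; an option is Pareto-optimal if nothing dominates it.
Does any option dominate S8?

Yes

S1 vs S8: capital cost 111≤258, operating cost 51≤57, build time 4≤7, daily riders 70≥57 — S1 is at least as good on every objective and strictly better on at least one, so S1 dominates S8.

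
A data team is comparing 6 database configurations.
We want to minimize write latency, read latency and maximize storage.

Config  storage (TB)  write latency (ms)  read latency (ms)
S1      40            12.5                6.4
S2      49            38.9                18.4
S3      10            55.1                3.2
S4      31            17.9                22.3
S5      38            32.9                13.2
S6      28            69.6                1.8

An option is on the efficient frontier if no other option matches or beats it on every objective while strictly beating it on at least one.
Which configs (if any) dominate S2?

none

S1: worse on storage (40 vs 49).
S3: worse on storage (10 vs 49).
S4: worse on storage (31 vs 49).
S5: worse on storage (38 vs 49).
S6: worse on storage (28 vs 49).
No option dominates S2.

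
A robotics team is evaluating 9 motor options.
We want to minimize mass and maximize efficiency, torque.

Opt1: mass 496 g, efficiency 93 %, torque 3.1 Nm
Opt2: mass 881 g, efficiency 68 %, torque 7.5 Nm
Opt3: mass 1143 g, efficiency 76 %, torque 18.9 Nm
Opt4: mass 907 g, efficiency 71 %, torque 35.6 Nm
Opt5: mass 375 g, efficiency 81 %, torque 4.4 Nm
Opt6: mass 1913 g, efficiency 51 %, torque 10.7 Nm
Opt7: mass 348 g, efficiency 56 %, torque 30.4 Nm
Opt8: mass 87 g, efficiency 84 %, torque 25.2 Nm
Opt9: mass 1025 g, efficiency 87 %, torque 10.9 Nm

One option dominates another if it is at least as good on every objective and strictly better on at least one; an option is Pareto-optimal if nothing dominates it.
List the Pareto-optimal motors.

Opt1: not dominated (best efficiency).
Opt2: dominated by Opt8 (mass 87≤881, efficiency 84≥68, torque 25.2≥7.5).
Opt3: dominated by Opt8 (mass 87≤1143, efficiency 84≥76, torque 25.2≥18.9).
Opt4: not dominated (best torque).
Opt5: dominated by Opt8 (mass 87≤375, efficiency 84≥81, torque 25.2≥4.4).
Opt6: dominated by Opt3 (mass 1143≤1913, efficiency 76≥51, torque 18.9≥10.7).
Opt7: not dominated.
Opt8: not dominated (best mass).
Opt9: not dominated.

Opt1, Opt4, Opt7, Opt8, Opt9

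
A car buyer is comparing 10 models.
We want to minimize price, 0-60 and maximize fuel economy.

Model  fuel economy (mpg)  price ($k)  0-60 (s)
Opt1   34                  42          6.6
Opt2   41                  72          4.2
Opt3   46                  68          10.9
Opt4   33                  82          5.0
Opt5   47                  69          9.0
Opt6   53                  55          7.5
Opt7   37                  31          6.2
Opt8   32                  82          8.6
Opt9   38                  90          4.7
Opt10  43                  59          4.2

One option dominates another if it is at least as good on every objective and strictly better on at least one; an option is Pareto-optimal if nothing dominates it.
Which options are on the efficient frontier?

Opt6, Opt7, Opt10

Opt1: dominated by Opt7 (fuel economy 37≥34, price 31≤42, 0-60 6.2≤6.6).
Opt2: dominated by Opt10 (fuel economy 43≥41, price 59≤72, 0-60 4.2≤4.2).
Opt3: dominated by Opt6 (fuel economy 53≥46, price 55≤68, 0-60 7.5≤10.9).
Opt4: dominated by Opt2 (fuel economy 41≥33, price 72≤82, 0-60 4.2≤5.0).
Opt5: dominated by Opt6 (fuel economy 53≥47, price 55≤69, 0-60 7.5≤9.0).
Opt6: not dominated (best fuel economy).
Opt7: not dominated (best price).
Opt8: dominated by Opt1 (fuel economy 34≥32, price 42≤82, 0-60 6.6≤8.6).
Opt9: dominated by Opt2 (fuel economy 41≥38, price 72≤90, 0-60 4.2≤4.7).
Opt10: not dominated.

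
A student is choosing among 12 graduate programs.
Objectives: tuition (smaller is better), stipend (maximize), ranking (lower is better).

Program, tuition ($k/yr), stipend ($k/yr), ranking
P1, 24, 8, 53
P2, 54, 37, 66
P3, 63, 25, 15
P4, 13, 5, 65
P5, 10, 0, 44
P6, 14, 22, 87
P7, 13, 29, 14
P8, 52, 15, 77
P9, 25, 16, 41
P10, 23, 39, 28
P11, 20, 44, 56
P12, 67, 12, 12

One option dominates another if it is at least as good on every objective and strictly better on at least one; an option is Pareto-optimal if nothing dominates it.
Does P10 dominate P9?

Yes

P10 vs P9: tuition 23≤25, stipend 39≥16, ranking 28≤41 — P10 is at least as good on every objective with at least one strict improvement.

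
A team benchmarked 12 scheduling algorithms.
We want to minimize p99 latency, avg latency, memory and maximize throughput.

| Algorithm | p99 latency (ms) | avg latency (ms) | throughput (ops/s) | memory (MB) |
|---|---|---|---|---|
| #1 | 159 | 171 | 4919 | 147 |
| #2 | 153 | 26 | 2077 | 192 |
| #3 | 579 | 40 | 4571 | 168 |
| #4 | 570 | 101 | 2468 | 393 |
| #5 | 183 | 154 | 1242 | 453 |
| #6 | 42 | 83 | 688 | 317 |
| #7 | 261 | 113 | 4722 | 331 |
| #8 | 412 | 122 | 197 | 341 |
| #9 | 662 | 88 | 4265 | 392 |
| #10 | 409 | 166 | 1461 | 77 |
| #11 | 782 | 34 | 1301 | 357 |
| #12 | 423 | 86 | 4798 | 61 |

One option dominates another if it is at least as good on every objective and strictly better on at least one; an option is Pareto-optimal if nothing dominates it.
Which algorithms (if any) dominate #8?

#2: p99 latency 153≤412, avg latency 26≤122, throughput 2077≥197, memory 192≤341 — dominates #8.
#6: p99 latency 42≤412, avg latency 83≤122, throughput 688≥197, memory 317≤341 — dominates #8.
#7: p99 latency 261≤412, avg latency 113≤122, throughput 4722≥197, memory 331≤341 — dominates #8.
Others (#1, #3, #4, #5, #9, #10, #11, #12) are each worse than #8 on at least one objective.

#2, #6, #7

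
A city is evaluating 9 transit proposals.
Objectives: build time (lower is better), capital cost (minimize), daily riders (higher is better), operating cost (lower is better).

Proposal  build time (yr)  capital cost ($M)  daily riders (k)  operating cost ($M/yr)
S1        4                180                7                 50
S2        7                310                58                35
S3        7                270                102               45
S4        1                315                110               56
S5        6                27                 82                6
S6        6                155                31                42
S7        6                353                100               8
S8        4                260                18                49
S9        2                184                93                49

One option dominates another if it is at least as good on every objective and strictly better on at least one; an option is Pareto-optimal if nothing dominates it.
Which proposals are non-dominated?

S1: not dominated.
S2: dominated by S5 (build time 6≤7, capital cost 27≤310, daily riders 82≥58, operating cost 6≤35).
S3: not dominated.
S4: not dominated (best build time).
S5: not dominated (best capital cost).
S6: dominated by S5 (build time 6≤6, capital cost 27≤155, daily riders 82≥31, operating cost 6≤42).
S7: not dominated.
S8: dominated by S9 (build time 2≤4, capital cost 184≤260, daily riders 93≥18, operating cost 49≤49).
S9: not dominated.

S1, S3, S4, S5, S7, S9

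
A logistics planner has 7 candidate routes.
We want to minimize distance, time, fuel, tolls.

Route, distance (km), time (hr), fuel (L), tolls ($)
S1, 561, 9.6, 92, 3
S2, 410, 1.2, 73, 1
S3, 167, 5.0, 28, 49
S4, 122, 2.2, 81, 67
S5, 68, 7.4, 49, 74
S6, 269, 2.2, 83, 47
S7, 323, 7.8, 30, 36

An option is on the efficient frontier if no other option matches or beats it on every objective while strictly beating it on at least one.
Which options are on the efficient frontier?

S2, S3, S4, S5, S6, S7

S1: dominated by S2 (distance 410≤561, time 1.2≤9.6, fuel 73≤92, tolls 1≤3).
S2: not dominated (best time).
S3: not dominated (best fuel).
S4: not dominated.
S5: not dominated (best distance).
S6: not dominated.
S7: not dominated.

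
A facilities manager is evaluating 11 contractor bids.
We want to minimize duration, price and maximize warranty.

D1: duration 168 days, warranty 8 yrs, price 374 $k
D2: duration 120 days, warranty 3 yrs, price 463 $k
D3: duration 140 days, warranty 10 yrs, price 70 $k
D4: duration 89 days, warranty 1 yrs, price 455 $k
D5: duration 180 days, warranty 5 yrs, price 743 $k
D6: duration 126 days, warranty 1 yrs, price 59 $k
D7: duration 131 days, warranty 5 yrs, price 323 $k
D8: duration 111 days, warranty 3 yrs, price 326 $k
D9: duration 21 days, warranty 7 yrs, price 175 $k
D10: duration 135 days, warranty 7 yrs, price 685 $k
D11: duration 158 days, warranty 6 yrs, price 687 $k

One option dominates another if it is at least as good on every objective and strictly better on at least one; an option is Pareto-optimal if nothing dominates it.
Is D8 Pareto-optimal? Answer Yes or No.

No

D9 vs D8: duration 21≤111, warranty 7≥3, price 175≤326 — D9 is at least as good on every objective and strictly better on at least one, so D9 dominates D8.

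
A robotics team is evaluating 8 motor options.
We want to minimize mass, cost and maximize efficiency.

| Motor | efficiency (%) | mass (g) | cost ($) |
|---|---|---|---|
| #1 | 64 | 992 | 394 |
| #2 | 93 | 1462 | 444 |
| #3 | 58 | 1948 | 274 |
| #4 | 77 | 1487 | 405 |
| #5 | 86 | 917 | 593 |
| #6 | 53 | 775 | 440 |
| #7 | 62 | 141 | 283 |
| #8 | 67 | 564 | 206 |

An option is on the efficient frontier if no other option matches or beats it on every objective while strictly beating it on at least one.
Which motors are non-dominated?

#2, #4, #5, #7, #8

#1: dominated by #8 (efficiency 67≥64, mass 564≤992, cost 206≤394).
#2: not dominated (best efficiency).
#3: dominated by #8 (efficiency 67≥58, mass 564≤1948, cost 206≤274).
#4: not dominated.
#5: not dominated.
#6: dominated by #7 (efficiency 62≥53, mass 141≤775, cost 283≤440).
#7: not dominated (best mass).
#8: not dominated (best cost).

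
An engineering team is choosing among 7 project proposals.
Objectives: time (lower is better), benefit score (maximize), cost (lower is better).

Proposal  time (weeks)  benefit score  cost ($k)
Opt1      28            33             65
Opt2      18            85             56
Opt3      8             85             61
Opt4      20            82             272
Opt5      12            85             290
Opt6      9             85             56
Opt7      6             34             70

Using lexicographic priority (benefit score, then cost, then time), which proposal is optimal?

First maximize benefit score: best is 85, kept {Opt2, Opt3, Opt5, Opt6}.
Then minimize cost: best is 56, kept {Opt2, Opt6}.
Then minimize time: best is 9, kept {Opt6}.

Opt6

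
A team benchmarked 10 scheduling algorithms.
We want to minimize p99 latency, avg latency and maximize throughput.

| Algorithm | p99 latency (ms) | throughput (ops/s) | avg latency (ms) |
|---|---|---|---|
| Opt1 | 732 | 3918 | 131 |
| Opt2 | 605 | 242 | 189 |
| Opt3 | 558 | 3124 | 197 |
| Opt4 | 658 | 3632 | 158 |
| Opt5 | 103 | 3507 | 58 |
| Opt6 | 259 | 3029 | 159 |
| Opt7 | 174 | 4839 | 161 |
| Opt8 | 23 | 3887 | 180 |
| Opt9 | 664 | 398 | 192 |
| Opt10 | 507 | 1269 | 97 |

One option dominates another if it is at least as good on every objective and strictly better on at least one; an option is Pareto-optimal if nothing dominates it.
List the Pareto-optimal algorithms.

Opt1: not dominated.
Opt2: dominated by Opt5 (p99 latency 103≤605, throughput 3507≥242, avg latency 58≤189).
Opt3: dominated by Opt5 (p99 latency 103≤558, throughput 3507≥3124, avg latency 58≤197).
Opt4: not dominated.
Opt5: not dominated (best avg latency).
Opt6: dominated by Opt5 (p99 latency 103≤259, throughput 3507≥3029, avg latency 58≤159).
Opt7: not dominated (best throughput).
Opt8: not dominated (best p99 latency).
Opt9: dominated by Opt4 (p99 latency 658≤664, throughput 3632≥398, avg latency 158≤192).
Opt10: dominated by Opt5 (p99 latency 103≤507, throughput 3507≥1269, avg latency 58≤97).

Opt1, Opt4, Opt5, Opt7, Opt8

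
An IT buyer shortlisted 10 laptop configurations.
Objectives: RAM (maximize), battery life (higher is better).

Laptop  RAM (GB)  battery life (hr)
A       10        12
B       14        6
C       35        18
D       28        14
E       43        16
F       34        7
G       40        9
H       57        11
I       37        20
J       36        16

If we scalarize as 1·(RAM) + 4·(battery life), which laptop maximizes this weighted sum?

A: 1·10 + 4·12 = 58
B: 1·14 + 4·6 = 38
C: 1·35 + 4·18 = 107
D: 1·28 + 4·14 = 84
E: 1·43 + 4·16 = 107
F: 1·34 + 4·7 = 62
G: 1·40 + 4·9 = 76
H: 1·57 + 4·11 = 101
I: 1·37 + 4·20 = 117
J: 1·36 + 4·16 = 100
Highest: I at 117.

I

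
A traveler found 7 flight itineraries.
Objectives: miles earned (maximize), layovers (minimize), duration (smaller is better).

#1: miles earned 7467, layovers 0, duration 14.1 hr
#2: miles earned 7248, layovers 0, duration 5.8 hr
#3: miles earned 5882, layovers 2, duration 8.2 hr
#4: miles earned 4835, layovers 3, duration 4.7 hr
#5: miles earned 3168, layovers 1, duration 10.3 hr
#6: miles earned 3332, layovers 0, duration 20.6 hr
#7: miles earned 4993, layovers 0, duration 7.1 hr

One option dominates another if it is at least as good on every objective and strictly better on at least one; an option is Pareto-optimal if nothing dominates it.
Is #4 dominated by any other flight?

#1: worse on duration (14.1 vs 4.7).
#2: worse on duration (5.8 vs 4.7).
#3: worse on duration (8.2 vs 4.7).
#5: worse on miles earned (3168 vs 4835).
#6: worse on miles earned (3332 vs 4835).
#7: worse on duration (7.1 vs 4.7).
No option is at least as good as #4 on every objective and strictly better on one.

No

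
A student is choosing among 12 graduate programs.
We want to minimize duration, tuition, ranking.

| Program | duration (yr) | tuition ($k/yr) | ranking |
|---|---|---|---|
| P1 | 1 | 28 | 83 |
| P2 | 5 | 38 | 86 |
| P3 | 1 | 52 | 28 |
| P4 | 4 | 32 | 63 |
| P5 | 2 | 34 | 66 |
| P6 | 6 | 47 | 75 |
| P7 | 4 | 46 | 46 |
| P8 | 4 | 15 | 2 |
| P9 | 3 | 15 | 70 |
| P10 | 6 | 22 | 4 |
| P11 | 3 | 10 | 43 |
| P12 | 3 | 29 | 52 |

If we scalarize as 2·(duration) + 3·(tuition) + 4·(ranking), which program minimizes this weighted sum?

P1: 2·1 + 3·28 + 4·83 = 418
P2: 2·5 + 3·38 + 4·86 = 468
P3: 2·1 + 3·52 + 4·28 = 270
P4: 2·4 + 3·32 + 4·63 = 356
P5: 2·2 + 3·34 + 4·66 = 370
P6: 2·6 + 3·47 + 4·75 = 453
P7: 2·4 + 3·46 + 4·46 = 330
P8: 2·4 + 3·15 + 4·2 = 61
P9: 2·3 + 3·15 + 4·70 = 331
P10: 2·6 + 3·22 + 4·4 = 94
P11: 2·3 + 3·10 + 4·43 = 208
P12: 2·3 + 3·29 + 4·52 = 301
Lowest: P8 at 61.

P8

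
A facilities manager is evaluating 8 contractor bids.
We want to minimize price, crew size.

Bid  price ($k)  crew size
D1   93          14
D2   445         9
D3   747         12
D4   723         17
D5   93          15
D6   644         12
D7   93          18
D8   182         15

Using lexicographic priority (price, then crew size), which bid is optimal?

First minimize price: best is 93, kept {D1, D5, D7}.
Then minimize crew size: best is 14, kept {D1}.

D1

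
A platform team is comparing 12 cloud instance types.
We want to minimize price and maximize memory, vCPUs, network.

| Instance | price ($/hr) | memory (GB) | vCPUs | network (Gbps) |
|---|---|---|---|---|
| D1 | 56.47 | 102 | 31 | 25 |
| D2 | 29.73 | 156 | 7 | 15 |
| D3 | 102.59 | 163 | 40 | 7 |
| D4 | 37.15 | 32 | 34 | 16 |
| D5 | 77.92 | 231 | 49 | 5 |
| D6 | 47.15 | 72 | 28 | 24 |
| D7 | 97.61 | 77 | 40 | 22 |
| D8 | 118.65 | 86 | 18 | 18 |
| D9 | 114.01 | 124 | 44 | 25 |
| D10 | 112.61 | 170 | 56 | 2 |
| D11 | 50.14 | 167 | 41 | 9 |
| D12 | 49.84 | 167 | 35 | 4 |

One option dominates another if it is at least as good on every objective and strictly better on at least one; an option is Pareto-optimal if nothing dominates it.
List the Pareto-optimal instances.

D1, D2, D4, D5, D6, D7, D9, D10, D11, D12

D1: not dominated.
D2: not dominated (best price).
D3: dominated by D11 (price 50.14≤102.59, memory 167≥163, vCPUs 41≥40, network 9≥7).
D4: not dominated.
D5: not dominated (best memory).
D6: not dominated.
D7: not dominated.
D8: dominated by D1 (price 56.47≤118.65, memory 102≥86, vCPUs 31≥18, network 25≥18).
D9: not dominated.
D10: not dominated (best vCPUs).
D11: not dominated.
D12: not dominated.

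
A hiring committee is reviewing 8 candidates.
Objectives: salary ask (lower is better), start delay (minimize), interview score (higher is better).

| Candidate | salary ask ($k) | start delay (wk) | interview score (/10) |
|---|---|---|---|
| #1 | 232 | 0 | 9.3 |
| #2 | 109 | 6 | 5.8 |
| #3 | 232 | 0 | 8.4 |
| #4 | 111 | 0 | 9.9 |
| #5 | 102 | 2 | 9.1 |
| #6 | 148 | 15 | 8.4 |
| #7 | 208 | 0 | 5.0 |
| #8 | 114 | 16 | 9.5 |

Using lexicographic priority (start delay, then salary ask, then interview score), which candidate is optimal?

First minimize start delay: best is 0, kept {#1, #3, #4, #7}.
Then minimize salary ask: best is 111, kept {#4}.

#4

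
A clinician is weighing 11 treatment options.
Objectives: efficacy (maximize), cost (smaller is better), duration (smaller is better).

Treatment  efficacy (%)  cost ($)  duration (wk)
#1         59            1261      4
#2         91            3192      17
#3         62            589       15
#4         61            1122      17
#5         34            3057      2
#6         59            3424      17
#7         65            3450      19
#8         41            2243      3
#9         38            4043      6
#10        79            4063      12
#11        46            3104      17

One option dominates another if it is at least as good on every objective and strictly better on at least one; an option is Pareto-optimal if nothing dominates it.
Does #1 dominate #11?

#1 vs #11: efficacy 59≥46, cost 1261≤3104, duration 4≤17 — #1 is at least as good on every objective with at least one strict improvement.

Yes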